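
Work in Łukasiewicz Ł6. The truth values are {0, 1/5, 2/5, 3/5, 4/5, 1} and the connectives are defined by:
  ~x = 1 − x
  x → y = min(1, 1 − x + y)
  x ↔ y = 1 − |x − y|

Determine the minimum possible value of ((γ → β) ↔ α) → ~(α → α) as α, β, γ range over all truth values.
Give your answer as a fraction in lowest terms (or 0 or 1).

Take α = 0, β = 0, γ = 1:
γ → β = 1 → 0 = 0
(γ → β) ↔ α = 0 ↔ 0 = 1
α → α = 0 → 0 = 1
~(α → α) = ~1 = 0
((γ → β) ↔ α) → ~(α → α) = 1 → 0 = 0
No assignment yields a value below 0, so this is the minimum.

0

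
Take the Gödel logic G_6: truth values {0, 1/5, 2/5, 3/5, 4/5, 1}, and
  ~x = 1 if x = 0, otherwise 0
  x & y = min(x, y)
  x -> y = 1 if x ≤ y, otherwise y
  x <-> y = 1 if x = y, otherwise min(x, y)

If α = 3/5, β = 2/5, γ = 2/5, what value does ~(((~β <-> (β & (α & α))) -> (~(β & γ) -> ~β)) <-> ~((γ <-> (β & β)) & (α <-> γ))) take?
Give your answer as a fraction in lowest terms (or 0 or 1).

~β = ~2/5 = 0
α & α = 3/5 & 3/5 = 3/5
β & (α & α) = 2/5 & 3/5 = 2/5
~β <-> (β & (α & α)) = 0 <-> 2/5 = 0
β & γ = 2/5 & 2/5 = 2/5
~(β & γ) = ~2/5 = 0
~β = ~2/5 = 0
~(β & γ) -> ~β = 0 -> 0 = 1
(~β <-> (β & (α & α))) -> (~(β & γ) -> ~β) = 0 -> 1 = 1
β & β = 2/5 & 2/5 = 2/5
γ <-> (β & β) = 2/5 <-> 2/5 = 1
α <-> γ = 3/5 <-> 2/5 = 2/5
(γ <-> (β & β)) & (α <-> γ) = 1 & 2/5 = 2/5
~((γ <-> (β & β)) & (α <-> γ)) = ~2/5 = 0
((~β <-> (β & (α & α))) -> (~(β & γ) -> ~β)) <-> ~((γ <-> (β & β)) & (α <-> γ)) = 1 <-> 0 = 0
~(((~β <-> (β & (α & α))) -> (~(β & γ) -> ~β)) <-> ~((γ <-> (β & β)) & (α <-> γ))) = ~0 = 1

1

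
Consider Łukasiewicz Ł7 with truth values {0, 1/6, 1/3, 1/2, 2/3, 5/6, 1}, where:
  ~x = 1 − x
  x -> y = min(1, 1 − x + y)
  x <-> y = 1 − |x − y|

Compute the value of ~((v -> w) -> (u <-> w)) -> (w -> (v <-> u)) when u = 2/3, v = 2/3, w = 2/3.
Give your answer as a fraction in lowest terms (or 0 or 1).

1

v -> w = 2/3 -> 2/3 = 1
u <-> w = 2/3 <-> 2/3 = 1
(v -> w) -> (u <-> w) = 1 -> 1 = 1
~((v -> w) -> (u <-> w)) = ~1 = 0
v <-> u = 2/3 <-> 2/3 = 1
w -> (v <-> u) = 2/3 -> 1 = 1
~((v -> w) -> (u <-> w)) -> (w -> (v <-> u)) = 0 -> 1 = 1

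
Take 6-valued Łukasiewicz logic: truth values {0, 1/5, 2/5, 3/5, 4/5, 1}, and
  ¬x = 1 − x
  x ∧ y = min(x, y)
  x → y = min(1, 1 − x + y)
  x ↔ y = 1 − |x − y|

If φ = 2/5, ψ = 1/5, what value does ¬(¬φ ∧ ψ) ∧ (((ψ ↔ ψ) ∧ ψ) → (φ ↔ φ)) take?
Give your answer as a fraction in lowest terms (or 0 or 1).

4/5

¬φ = ¬2/5 = 3/5
¬φ ∧ ψ = 3/5 ∧ 1/5 = 1/5
¬(¬φ ∧ ψ) = ¬1/5 = 4/5
ψ ↔ ψ = 1/5 ↔ 1/5 = 1
(ψ ↔ ψ) ∧ ψ = 1 ∧ 1/5 = 1/5
φ ↔ φ = 2/5 ↔ 2/5 = 1
((ψ ↔ ψ) ∧ ψ) → (φ ↔ φ) = 1/5 → 1 = 1
¬(¬φ ∧ ψ) ∧ (((ψ ↔ ψ) ∧ ψ) → (φ ↔ φ)) = 4/5 ∧ 1 = 4/5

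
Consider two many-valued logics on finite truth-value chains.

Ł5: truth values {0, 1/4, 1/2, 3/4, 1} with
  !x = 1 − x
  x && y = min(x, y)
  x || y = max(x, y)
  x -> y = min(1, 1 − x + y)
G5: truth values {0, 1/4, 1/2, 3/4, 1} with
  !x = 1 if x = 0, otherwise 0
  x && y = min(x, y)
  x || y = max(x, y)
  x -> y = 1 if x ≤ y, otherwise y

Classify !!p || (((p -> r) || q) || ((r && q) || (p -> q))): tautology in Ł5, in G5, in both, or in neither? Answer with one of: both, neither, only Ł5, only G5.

only G5

In Ł5: at p = 1/4, q = 0, r = 0 the value is 3/4 — not a tautology.
In G5: every assignment gives 1 — tautology.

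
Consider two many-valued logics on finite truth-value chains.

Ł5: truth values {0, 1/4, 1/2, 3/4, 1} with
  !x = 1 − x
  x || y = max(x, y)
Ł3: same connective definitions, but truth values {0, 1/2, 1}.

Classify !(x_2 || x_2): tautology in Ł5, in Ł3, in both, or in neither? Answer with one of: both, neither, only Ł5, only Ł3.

neither

In Ł5: at x_2 = 1/4 the value is 3/4 — not a tautology.
In Ł3: at x_2 = 1/2 the value is 1/2 — not a tautology.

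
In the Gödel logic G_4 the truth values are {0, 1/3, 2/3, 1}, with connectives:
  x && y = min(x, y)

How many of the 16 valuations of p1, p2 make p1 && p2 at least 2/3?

p1 = 0, p2 = 0 ↦ 0  <
p1 = 0, p2 = 1/3 ↦ 0  <
p1 = 0, p2 = 2/3 ↦ 0  <
p1 = 0, p2 = 1 ↦ 0  <
p1 = 1/3, p2 = 0 ↦ 0  <
p1 = 1/3, p2 = 1/3 ↦ 1/3  <
p1 = 1/3, p2 = 2/3 ↦ 1/3  <
p1 = 1/3, p2 = 1 ↦ 1/3  <
p1 = 2/3, p2 = 0 ↦ 0  <
p1 = 2/3, p2 = 1/3 ↦ 1/3  <
p1 = 2/3, p2 = 2/3 ↦ 2/3  ≥
p1 = 2/3, p2 = 1 ↦ 2/3  ≥
p1 = 1, p2 = 0 ↦ 0  <
p1 = 1, p2 = 1/3 ↦ 1/3  <
p1 = 1, p2 = 2/3 ↦ 2/3  ≥
p1 = 1, p2 = 1 ↦ 1  ≥
So 4 of the 16 assignments meet the threshold.

4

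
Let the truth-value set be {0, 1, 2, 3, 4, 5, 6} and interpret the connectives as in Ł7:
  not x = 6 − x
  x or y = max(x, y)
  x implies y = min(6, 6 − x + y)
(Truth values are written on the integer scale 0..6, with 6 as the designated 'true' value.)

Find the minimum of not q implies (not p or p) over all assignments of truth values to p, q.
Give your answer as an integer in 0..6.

Take p = 3, q = 0:
not q = not 0 = 6
not p = not 3 = 3
not p or p = 3 or 3 = 3
not q implies (not p or p) = 6 implies 3 = 3
No assignment yields a value below 3, so this is the minimum.

3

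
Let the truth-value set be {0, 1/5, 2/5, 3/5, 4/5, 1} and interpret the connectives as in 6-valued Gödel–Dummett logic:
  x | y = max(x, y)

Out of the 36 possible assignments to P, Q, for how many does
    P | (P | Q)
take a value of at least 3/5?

value 1: 11 assignments (counts)
value 4/5: 9 assignments (counts)
value 3/5: 7 assignments (counts)
value 2/5: 5 assignments
value 1/5: 3 assignments
value 0: 1 assignment
So 27 of the 36 assignments meet the threshold.

27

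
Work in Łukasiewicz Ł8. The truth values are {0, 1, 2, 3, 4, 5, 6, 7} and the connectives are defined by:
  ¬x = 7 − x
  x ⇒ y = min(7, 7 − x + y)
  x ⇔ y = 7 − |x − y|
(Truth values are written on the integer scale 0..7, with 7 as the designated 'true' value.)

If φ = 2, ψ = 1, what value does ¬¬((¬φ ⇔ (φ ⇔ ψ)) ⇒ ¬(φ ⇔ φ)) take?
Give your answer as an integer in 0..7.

1

¬φ = ¬2 = 5
φ ⇔ ψ = 2 ⇔ 1 = 6
¬φ ⇔ (φ ⇔ ψ) = 5 ⇔ 6 = 6
φ ⇔ φ = 2 ⇔ 2 = 7
¬(φ ⇔ φ) = ¬7 = 0
(¬φ ⇔ (φ ⇔ ψ)) ⇒ ¬(φ ⇔ φ) = 6 ⇒ 0 = 1
¬((¬φ ⇔ (φ ⇔ ψ)) ⇒ ¬(φ ⇔ φ)) = ¬1 = 6
¬¬((¬φ ⇔ (φ ⇔ ψ)) ⇒ ¬(φ ⇔ φ)) = ¬6 = 1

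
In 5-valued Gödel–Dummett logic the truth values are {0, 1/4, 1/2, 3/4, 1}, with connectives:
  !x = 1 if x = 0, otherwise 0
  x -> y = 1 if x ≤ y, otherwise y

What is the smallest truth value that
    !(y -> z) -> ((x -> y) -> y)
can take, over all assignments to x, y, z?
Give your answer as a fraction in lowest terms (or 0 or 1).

1/4

Take x = 0, y = 1/4, z = 0:
y -> z = 1/4 -> 0 = 0
!(y -> z) = !0 = 1
x -> y = 0 -> 1/4 = 1
(x -> y) -> y = 1 -> 1/4 = 1/4
!(y -> z) -> ((x -> y) -> y) = 1 -> 1/4 = 1/4
No assignment yields a value below 1/4, so this is the minimum.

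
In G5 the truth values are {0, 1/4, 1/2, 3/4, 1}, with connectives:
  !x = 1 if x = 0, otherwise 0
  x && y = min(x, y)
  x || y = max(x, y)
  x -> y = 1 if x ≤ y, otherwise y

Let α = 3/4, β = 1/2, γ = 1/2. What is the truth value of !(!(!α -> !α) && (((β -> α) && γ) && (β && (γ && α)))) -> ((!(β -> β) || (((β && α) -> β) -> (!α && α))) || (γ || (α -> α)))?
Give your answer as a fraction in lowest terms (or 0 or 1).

!α = !3/4 = 0
!α = !3/4 = 0
!α -> !α = 0 -> 0 = 1
!(!α -> !α) = !1 = 0
β -> α = 1/2 -> 3/4 = 1
(β -> α) && γ = 1 && 1/2 = 1/2
γ && α = 1/2 && 3/4 = 1/2
β && (γ && α) = 1/2 && 1/2 = 1/2
((β -> α) && γ) && (β && (γ && α)) = 1/2 && 1/2 = 1/2
!(!α -> !α) && (((β -> α) && γ) && (β && (γ && α))) = 0 && 1/2 = 0
!(!(!α -> !α) && (((β -> α) && γ) && (β && (γ && α)))) = !0 = 1
β -> β = 1/2 -> 1/2 = 1
!(β -> β) = !1 = 0
β && α = 1/2 && 3/4 = 1/2
(β && α) -> β = 1/2 -> 1/2 = 1
!α = !3/4 = 0
!α && α = 0 && 3/4 = 0
((β && α) -> β) -> (!α && α) = 1 -> 0 = 0
!(β -> β) || (((β && α) -> β) -> (!α && α)) = 0 || 0 = 0
α -> α = 3/4 -> 3/4 = 1
γ || (α -> α) = 1/2 || 1 = 1
(!(β -> β) || (((β && α) -> β) -> (!α && α))) || (γ || (α -> α)) = 0 || 1 = 1
!(!(!α -> !α) && (((β -> α) && γ) && (β && (γ && α)))) -> ((!(β -> β) || (((β && α) -> β) -> (!α && α))) || (γ || (α -> α))) = 1 -> 1 = 1

1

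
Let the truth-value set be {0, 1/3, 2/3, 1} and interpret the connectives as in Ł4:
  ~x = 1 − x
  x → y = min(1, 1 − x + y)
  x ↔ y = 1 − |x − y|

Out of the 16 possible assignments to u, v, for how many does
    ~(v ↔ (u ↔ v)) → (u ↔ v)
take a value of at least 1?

14

u = 0, v = 0 ↦ 1  ≥
u = 0, v = 1/3 ↦ 1  ≥
u = 0, v = 2/3 ↦ 1  ≥
u = 0, v = 1 ↦ 0  <
u = 1/3, v = 0 ↦ 1  ≥
u = 1/3, v = 1/3 ↦ 1  ≥
u = 1/3, v = 2/3 ↦ 1  ≥
u = 1/3, v = 1 ↦ 2/3  <
u = 2/3, v = 0 ↦ 1  ≥
u = 2/3, v = 1/3 ↦ 1  ≥
u = 2/3, v = 2/3 ↦ 1  ≥
u = 2/3, v = 1 ↦ 1  ≥
u = 1, v = 0 ↦ 1  ≥
u = 1, v = 1/3 ↦ 1  ≥
u = 1, v = 2/3 ↦ 1  ≥
u = 1, v = 1 ↦ 1  ≥
So 14 of the 16 assignments meet the threshold.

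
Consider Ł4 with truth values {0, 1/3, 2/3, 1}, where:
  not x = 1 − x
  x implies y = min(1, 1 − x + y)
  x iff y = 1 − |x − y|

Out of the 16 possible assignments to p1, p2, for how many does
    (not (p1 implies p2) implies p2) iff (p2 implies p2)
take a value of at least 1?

12

p1 = 0, p2 = 0 ↦ 1  ≥
p1 = 0, p2 = 1/3 ↦ 1  ≥
p1 = 0, p2 = 2/3 ↦ 1  ≥
p1 = 0, p2 = 1 ↦ 1  ≥
p1 = 1/3, p2 = 0 ↦ 2/3  <
p1 = 1/3, p2 = 1/3 ↦ 1  ≥
p1 = 1/3, p2 = 2/3 ↦ 1  ≥
p1 = 1/3, p2 = 1 ↦ 1  ≥
p1 = 2/3, p2 = 0 ↦ 1/3  <
p1 = 2/3, p2 = 1/3 ↦ 1  ≥
p1 = 2/3, p2 = 2/3 ↦ 1  ≥
p1 = 2/3, p2 = 1 ↦ 1  ≥
p1 = 1, p2 = 0 ↦ 0  <
p1 = 1, p2 = 1/3 ↦ 2/3  <
p1 = 1, p2 = 2/3 ↦ 1  ≥
p1 = 1, p2 = 1 ↦ 1  ≥
So 12 of the 16 assignments meet the threshold.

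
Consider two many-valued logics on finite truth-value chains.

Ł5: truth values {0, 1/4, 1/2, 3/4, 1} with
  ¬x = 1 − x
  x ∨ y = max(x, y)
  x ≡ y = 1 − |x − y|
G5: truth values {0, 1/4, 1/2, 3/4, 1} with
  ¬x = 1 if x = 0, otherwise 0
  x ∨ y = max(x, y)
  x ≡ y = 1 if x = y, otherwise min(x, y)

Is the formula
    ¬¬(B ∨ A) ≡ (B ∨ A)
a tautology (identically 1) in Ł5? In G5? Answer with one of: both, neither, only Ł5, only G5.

In Ł5: every assignment gives 1 — tautology.
In G5: at A = 0, B = 1/4 the value is 1/4 — not a tautology.

only Ł5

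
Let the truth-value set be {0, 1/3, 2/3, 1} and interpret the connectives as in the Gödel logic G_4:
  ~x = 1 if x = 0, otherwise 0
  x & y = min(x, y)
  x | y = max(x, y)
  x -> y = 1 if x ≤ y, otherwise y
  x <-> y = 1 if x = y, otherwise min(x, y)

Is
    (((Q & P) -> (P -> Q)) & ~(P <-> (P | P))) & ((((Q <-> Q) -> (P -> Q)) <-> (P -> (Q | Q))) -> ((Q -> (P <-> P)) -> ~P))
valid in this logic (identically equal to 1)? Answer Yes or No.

Counterexample: take P = 0, Q = 0.
Q & P = 0 & 0 = 0
P -> Q = 0 -> 0 = 1
(Q & P) -> (P -> Q) = 0 -> 1 = 1
P | P = 0 | 0 = 0
P <-> (P | P) = 0 <-> 0 = 1
~(P <-> (P | P)) = ~1 = 0
((Q & P) -> (P -> Q)) & ~(P <-> (P | P)) = 1 & 0 = 0
Q <-> Q = 0 <-> 0 = 1
P -> Q = 0 -> 0 = 1
(Q <-> Q) -> (P -> Q) = 1 -> 1 = 1
Q | Q = 0 | 0 = 0
P -> (Q | Q) = 0 -> 0 = 1
((Q <-> Q) -> (P -> Q)) <-> (P -> (Q | Q)) = 1 <-> 1 = 1
P <-> P = 0 <-> 0 = 1
Q -> (P <-> P) = 0 -> 1 = 1
~P = ~0 = 1
(Q -> (P <-> P)) -> ~P = 1 -> 1 = 1
(((Q <-> Q) -> (P -> Q)) <-> (P -> (Q | Q))) -> ((Q -> (P <-> P)) -> ~P) = 1 -> 1 = 1
(((Q & P) -> (P -> Q)) & ~(P <-> (P | P))) & ((((Q <-> Q) -> (P -> Q)) <-> (P -> (Q | Q))) -> ((Q -> (P <-> P)) -> ~P)) = 0 & 1 = 0
This gives 0 ≠ 1.

No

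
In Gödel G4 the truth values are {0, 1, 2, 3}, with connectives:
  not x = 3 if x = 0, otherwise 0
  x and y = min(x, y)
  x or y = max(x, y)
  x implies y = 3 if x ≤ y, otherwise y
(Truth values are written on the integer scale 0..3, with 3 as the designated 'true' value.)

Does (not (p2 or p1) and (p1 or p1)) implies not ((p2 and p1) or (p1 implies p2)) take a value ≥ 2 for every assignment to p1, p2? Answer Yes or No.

Yes

p1 = 0, p2 = 0 ↦ 3
p1 = 0, p2 = 1 ↦ 3
p1 = 0, p2 = 2 ↦ 3
p1 = 0, p2 = 3 ↦ 3
p1 = 1, p2 = 0 ↦ 3
p1 = 1, p2 = 1 ↦ 3
p1 = 1, p2 = 2 ↦ 3
p1 = 1, p2 = 3 ↦ 3
p1 = 2, p2 = 0 ↦ 3
p1 = 2, p2 = 1 ↦ 3
p1 = 2, p2 = 2 ↦ 3
p1 = 2, p2 = 3 ↦ 3
p1 = 3, p2 = 0 ↦ 3
p1 = 3, p2 = 1 ↦ 3
p1 = 3, p2 = 2 ↦ 3
p1 = 3, p2 = 3 ↦ 3
Every assignment gives a value ≥ 2.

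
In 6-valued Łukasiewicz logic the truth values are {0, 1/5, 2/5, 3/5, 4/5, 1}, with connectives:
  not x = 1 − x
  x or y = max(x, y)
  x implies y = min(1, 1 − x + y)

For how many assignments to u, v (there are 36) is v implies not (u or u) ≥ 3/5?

30

value 1: 21 assignments (counts)
value 4/5: 5 assignments (counts)
value 3/5: 4 assignments (counts)
value 2/5: 3 assignments
value 1/5: 2 assignments
value 0: 1 assignment
So 30 of the 36 assignments meet the threshold.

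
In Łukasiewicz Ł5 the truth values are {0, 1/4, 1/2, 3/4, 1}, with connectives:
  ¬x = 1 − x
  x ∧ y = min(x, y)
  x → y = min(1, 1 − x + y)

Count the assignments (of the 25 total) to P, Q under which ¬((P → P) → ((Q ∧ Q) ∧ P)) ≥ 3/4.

value 1: 9 assignments (counts)
value 3/4: 7 assignments (counts)
value 1/2: 5 assignments
value 1/4: 3 assignments
value 0: 1 assignment
So 16 of the 25 assignments meet the threshold.

16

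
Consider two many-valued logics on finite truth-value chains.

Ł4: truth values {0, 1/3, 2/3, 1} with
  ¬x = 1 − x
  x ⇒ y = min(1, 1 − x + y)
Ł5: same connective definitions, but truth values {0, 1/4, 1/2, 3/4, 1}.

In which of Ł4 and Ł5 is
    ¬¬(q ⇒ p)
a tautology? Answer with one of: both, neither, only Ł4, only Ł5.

neither

In Ł4: at p = 0, q = 1/3 the value is 2/3 — not a tautology.
In Ł5: at p = 0, q = 1/4 the value is 3/4 — not a tautology.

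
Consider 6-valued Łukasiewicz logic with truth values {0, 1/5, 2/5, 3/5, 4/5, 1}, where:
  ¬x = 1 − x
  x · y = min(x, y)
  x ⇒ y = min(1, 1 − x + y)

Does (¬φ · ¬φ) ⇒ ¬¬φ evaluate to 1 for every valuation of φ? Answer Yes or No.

Counterexample: take φ = 0.
¬φ = ¬0 = 1
¬φ = ¬0 = 1
¬φ · ¬φ = 1 · 1 = 1
¬¬φ = ¬1 = 0
(¬φ · ¬φ) ⇒ ¬¬φ = 1 ⇒ 0 = 0
This gives 0 ≠ 1.

No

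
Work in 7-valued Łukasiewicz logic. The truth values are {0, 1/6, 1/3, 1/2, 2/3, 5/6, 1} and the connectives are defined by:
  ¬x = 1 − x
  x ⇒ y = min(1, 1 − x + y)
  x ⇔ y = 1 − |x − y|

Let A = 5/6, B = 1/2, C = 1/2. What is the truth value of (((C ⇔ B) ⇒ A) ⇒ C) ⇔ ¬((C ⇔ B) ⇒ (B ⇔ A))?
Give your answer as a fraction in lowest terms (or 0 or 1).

2/3

C ⇔ B = 1/2 ⇔ 1/2 = 1
(C ⇔ B) ⇒ A = 1 ⇒ 5/6 = 5/6
((C ⇔ B) ⇒ A) ⇒ C = 5/6 ⇒ 1/2 = 2/3
C ⇔ B = 1/2 ⇔ 1/2 = 1
B ⇔ A = 1/2 ⇔ 5/6 = 2/3
(C ⇔ B) ⇒ (B ⇔ A) = 1 ⇒ 2/3 = 2/3
¬((C ⇔ B) ⇒ (B ⇔ A)) = ¬2/3 = 1/3
(((C ⇔ B) ⇒ A) ⇒ C) ⇔ ¬((C ⇔ B) ⇒ (B ⇔ A)) = 2/3 ⇔ 1/3 = 2/3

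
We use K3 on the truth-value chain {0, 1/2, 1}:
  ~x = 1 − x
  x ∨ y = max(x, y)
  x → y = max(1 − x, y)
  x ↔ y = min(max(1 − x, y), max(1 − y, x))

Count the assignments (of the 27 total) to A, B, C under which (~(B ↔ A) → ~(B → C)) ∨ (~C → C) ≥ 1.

15

value 1: 15 assignments (counts)
value 1/2: 11 assignments
value 0: 1 assignment
So 15 of the 27 assignments meet the threshold.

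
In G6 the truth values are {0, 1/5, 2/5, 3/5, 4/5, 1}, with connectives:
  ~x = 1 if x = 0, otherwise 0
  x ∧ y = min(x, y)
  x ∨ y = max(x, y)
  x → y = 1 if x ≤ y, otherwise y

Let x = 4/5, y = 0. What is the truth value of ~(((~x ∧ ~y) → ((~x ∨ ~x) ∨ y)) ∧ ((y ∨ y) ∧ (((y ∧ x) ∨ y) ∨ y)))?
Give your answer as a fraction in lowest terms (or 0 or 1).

~x = ~4/5 = 0
~y = ~0 = 1
~x ∧ ~y = 0 ∧ 1 = 0
~x = ~4/5 = 0
~x = ~4/5 = 0
~x ∨ ~x = 0 ∨ 0 = 0
(~x ∨ ~x) ∨ y = 0 ∨ 0 = 0
(~x ∧ ~y) → ((~x ∨ ~x) ∨ y) = 0 → 0 = 1
y ∨ y = 0 ∨ 0 = 0
y ∧ x = 0 ∧ 4/5 = 0
(y ∧ x) ∨ y = 0 ∨ 0 = 0
((y ∧ x) ∨ y) ∨ y = 0 ∨ 0 = 0
(y ∨ y) ∧ (((y ∧ x) ∨ y) ∨ y) = 0 ∧ 0 = 0
((~x ∧ ~y) → ((~x ∨ ~x) ∨ y)) ∧ ((y ∨ y) ∧ (((y ∧ x) ∨ y) ∨ y)) = 1 ∧ 0 = 0
~(((~x ∧ ~y) → ((~x ∨ ~x) ∨ y)) ∧ ((y ∨ y) ∧ (((y ∧ x) ∨ y) ∨ y))) = ~0 = 1

1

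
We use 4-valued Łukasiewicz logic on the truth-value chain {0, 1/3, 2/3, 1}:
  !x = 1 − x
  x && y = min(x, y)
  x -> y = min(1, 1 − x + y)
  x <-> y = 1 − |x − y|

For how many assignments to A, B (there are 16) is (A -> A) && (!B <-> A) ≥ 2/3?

A = 0, B = 0 ↦ 0  <
A = 0, B = 1/3 ↦ 1/3  <
A = 0, B = 2/3 ↦ 2/3  ≥
A = 0, B = 1 ↦ 1  ≥
A = 1/3, B = 0 ↦ 1/3  <
A = 1/3, B = 1/3 ↦ 2/3  ≥
A = 1/3, B = 2/3 ↦ 1  ≥
A = 1/3, B = 1 ↦ 2/3  ≥
A = 2/3, B = 0 ↦ 2/3  ≥
A = 2/3, B = 1/3 ↦ 1  ≥
A = 2/3, B = 2/3 ↦ 2/3  ≥
A = 2/3, B = 1 ↦ 1/3  <
A = 1, B = 0 ↦ 1  ≥
A = 1, B = 1/3 ↦ 2/3  ≥
A = 1, B = 2/3 ↦ 1/3  <
A = 1, B = 1 ↦ 0  <
So 10 of the 16 assignments meet the threshold.

10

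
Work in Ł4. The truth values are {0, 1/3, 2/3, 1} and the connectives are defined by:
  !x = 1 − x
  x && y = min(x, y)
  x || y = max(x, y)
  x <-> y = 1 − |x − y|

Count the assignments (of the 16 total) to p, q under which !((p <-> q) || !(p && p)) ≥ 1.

p = 0, q = 0 ↦ 0  <
p = 0, q = 1/3 ↦ 0  <
p = 0, q = 2/3 ↦ 0  <
p = 0, q = 1 ↦ 0  <
p = 1/3, q = 0 ↦ 1/3  <
p = 1/3, q = 1/3 ↦ 0  <
p = 1/3, q = 2/3 ↦ 1/3  <
p = 1/3, q = 1 ↦ 1/3  <
p = 2/3, q = 0 ↦ 2/3  <
p = 2/3, q = 1/3 ↦ 1/3  <
p = 2/3, q = 2/3 ↦ 0  <
p = 2/3, q = 1 ↦ 1/3  <
p = 1, q = 0 ↦ 1  ≥
p = 1, q = 1/3 ↦ 2/3  <
p = 1, q = 2/3 ↦ 1/3  <
p = 1, q = 1 ↦ 0  <
So 1 of the 16 assignments meets the threshold.

1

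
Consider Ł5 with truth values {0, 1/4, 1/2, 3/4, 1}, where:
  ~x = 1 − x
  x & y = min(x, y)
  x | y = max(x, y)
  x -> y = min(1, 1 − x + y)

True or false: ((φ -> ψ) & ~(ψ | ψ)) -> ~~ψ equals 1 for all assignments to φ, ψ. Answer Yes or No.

No

Counterexample: take φ = 0, ψ = 0.
φ -> ψ = 0 -> 0 = 1
ψ | ψ = 0 | 0 = 0
~(ψ | ψ) = ~0 = 1
(φ -> ψ) & ~(ψ | ψ) = 1 & 1 = 1
~ψ = ~0 = 1
~~ψ = ~1 = 0
((φ -> ψ) & ~(ψ | ψ)) -> ~~ψ = 1 -> 0 = 0
This gives 0 ≠ 1.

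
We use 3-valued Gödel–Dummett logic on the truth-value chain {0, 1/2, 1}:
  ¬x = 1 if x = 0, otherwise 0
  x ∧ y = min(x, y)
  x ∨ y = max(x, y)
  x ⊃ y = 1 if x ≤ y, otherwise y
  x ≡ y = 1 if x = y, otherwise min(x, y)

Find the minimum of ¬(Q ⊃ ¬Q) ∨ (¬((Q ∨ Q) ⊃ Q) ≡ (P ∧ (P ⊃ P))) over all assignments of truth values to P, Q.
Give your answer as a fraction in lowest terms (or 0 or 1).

0

Take P = 1/2, Q = 0:
¬Q = ¬0 = 1
Q ⊃ ¬Q = 0 ⊃ 1 = 1
¬(Q ⊃ ¬Q) = ¬1 = 0
Q ∨ Q = 0 ∨ 0 = 0
(Q ∨ Q) ⊃ Q = 0 ⊃ 0 = 1
¬((Q ∨ Q) ⊃ Q) = ¬1 = 0
P ⊃ P = 1/2 ⊃ 1/2 = 1
P ∧ (P ⊃ P) = 1/2 ∧ 1 = 1/2
¬((Q ∨ Q) ⊃ Q) ≡ (P ∧ (P ⊃ P)) = 0 ≡ 1/2 = 0
¬(Q ⊃ ¬Q) ∨ (¬((Q ∨ Q) ⊃ Q) ≡ (P ∧ (P ⊃ P))) = 0 ∨ 0 = 0
No assignment yields a value below 0, so this is the minimum.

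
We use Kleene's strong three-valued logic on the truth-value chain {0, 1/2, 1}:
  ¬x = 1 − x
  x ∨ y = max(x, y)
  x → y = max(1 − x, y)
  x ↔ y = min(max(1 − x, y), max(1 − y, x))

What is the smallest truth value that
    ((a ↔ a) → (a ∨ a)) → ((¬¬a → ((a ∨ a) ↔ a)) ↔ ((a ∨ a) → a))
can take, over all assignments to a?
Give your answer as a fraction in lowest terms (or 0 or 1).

1/2

Take a = 1/2:
a ↔ a = 1/2 ↔ 1/2 = 1/2
a ∨ a = 1/2 ∨ 1/2 = 1/2
(a ↔ a) → (a ∨ a) = 1/2 → 1/2 = 1/2
¬a = ¬1/2 = 1/2
¬¬a = ¬1/2 = 1/2
a ∨ a = 1/2 ∨ 1/2 = 1/2
(a ∨ a) ↔ a = 1/2 ↔ 1/2 = 1/2
¬¬a → ((a ∨ a) ↔ a) = 1/2 → 1/2 = 1/2
a ∨ a = 1/2 ∨ 1/2 = 1/2
(a ∨ a) → a = 1/2 → 1/2 = 1/2
(¬¬a → ((a ∨ a) ↔ a)) ↔ ((a ∨ a) → a) = 1/2 ↔ 1/2 = 1/2
((a ↔ a) → (a ∨ a)) → ((¬¬a → ((a ∨ a) ↔ a)) ↔ ((a ∨ a) → a)) = 1/2 → 1/2 = 1/2
No assignment yields a value below 1/2, so this is the minimum.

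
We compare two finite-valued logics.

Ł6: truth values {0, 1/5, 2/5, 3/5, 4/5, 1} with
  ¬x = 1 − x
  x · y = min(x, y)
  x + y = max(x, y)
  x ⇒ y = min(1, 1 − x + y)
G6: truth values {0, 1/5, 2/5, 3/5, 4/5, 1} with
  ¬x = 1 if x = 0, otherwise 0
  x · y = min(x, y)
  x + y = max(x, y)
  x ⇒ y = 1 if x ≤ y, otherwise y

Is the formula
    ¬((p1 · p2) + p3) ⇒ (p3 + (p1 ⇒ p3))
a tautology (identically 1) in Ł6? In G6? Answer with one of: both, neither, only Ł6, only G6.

neither

In Ł6: at p1 = 1/5, p2 = 0, p3 = 0 the value is 4/5 — not a tautology.
In G6: at p1 = 1/5, p2 = 0, p3 = 0 the value is 0 — not a tautology.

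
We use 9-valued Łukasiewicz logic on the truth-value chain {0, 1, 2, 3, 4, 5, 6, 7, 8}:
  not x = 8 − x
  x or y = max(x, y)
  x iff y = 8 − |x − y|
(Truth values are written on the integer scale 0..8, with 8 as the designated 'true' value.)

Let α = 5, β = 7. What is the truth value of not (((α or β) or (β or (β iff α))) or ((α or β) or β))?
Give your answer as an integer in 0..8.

1

α or β = 5 or 7 = 7
β iff α = 7 iff 5 = 6
β or (β iff α) = 7 or 6 = 7
(α or β) or (β or (β iff α)) = 7 or 7 = 7
α or β = 5 or 7 = 7
(α or β) or β = 7 or 7 = 7
((α or β) or (β or (β iff α))) or ((α or β) or β) = 7 or 7 = 7
not (((α or β) or (β or (β iff α))) or ((α or β) or β)) = not 7 = 1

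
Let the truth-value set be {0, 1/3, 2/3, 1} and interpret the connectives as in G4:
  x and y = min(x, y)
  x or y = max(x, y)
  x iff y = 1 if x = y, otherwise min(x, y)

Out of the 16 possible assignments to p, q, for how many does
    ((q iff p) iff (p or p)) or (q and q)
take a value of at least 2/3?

p = 0, q = 0 ↦ 0  <
p = 0, q = 1/3 ↦ 1  ≥
p = 0, q = 2/3 ↦ 1  ≥
p = 0, q = 1 ↦ 1  ≥
p = 1/3, q = 0 ↦ 0  <
p = 1/3, q = 1/3 ↦ 1/3  <
p = 1/3, q = 2/3 ↦ 1  ≥
p = 1/3, q = 1 ↦ 1  ≥
p = 2/3, q = 0 ↦ 0  <
p = 2/3, q = 1/3 ↦ 1/3  <
p = 2/3, q = 2/3 ↦ 2/3  ≥
p = 2/3, q = 1 ↦ 1  ≥
p = 1, q = 0 ↦ 0  <
p = 1, q = 1/3 ↦ 1/3  <
p = 1, q = 2/3 ↦ 2/3  ≥
p = 1, q = 1 ↦ 1  ≥
So 9 of the 16 assignments meet the threshold.

9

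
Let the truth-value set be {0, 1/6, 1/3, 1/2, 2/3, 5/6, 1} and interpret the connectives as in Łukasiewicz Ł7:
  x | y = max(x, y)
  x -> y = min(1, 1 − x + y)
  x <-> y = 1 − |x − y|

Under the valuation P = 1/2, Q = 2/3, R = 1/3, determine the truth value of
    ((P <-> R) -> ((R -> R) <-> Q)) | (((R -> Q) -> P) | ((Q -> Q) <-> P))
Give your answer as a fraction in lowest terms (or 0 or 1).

P <-> R = 1/2 <-> 1/3 = 5/6
R -> R = 1/3 -> 1/3 = 1
(R -> R) <-> Q = 1 <-> 2/3 = 2/3
(P <-> R) -> ((R -> R) <-> Q) = 5/6 -> 2/3 = 5/6
R -> Q = 1/3 -> 2/3 = 1
(R -> Q) -> P = 1 -> 1/2 = 1/2
Q -> Q = 2/3 -> 2/3 = 1
(Q -> Q) <-> P = 1 <-> 1/2 = 1/2
((R -> Q) -> P) | ((Q -> Q) <-> P) = 1/2 | 1/2 = 1/2
((P <-> R) -> ((R -> R) <-> Q)) | (((R -> Q) -> P) | ((Q -> Q) <-> P)) = 5/6 | 1/2 = 5/6

5/6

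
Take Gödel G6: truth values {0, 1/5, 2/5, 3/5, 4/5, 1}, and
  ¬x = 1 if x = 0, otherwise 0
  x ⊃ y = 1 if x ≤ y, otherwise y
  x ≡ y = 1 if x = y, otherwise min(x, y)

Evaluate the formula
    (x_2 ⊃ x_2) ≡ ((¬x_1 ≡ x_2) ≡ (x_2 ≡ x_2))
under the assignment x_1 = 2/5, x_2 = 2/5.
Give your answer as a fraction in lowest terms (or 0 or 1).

0

x_2 ⊃ x_2 = 2/5 ⊃ 2/5 = 1
¬x_1 = ¬2/5 = 0
¬x_1 ≡ x_2 = 0 ≡ 2/5 = 0
x_2 ≡ x_2 = 2/5 ≡ 2/5 = 1
(¬x_1 ≡ x_2) ≡ (x_2 ≡ x_2) = 0 ≡ 1 = 0
(x_2 ⊃ x_2) ≡ ((¬x_1 ≡ x_2) ≡ (x_2 ≡ x_2)) = 1 ≡ 0 = 0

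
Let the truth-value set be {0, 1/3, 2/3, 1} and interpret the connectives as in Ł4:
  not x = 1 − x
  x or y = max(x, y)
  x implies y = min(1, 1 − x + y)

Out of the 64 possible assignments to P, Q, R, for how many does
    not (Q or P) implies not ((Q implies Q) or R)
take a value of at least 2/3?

value 1: 28 assignments (counts)
value 2/3: 20 assignments (counts)
value 1/3: 12 assignments
value 0: 4 assignments
So 48 of the 64 assignments meet the threshold.

48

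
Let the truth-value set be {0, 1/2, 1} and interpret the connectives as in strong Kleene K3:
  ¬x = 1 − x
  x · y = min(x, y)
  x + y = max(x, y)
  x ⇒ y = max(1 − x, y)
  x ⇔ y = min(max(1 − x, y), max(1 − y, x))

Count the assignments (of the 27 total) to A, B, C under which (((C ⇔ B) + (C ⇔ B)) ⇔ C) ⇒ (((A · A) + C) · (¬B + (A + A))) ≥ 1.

13

value 1: 13 assignments (counts)
value 1/2: 12 assignments
value 0: 2 assignments
So 13 of the 27 assignments meet the threshold.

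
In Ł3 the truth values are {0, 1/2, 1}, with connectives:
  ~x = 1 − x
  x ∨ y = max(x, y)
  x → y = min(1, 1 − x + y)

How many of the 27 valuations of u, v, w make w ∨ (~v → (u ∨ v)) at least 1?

value 1: 23 assignments (counts)
value 1/2: 3 assignments
value 0: 1 assignment
So 23 of the 27 assignments meet the threshold.

23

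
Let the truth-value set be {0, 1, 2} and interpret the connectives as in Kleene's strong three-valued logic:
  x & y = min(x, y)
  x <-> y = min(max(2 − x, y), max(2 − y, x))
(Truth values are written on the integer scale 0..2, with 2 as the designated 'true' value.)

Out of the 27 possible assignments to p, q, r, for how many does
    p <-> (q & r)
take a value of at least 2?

6

value 2: 6 assignments (counts)
value 1: 15 assignments
value 0: 6 assignments
So 6 of the 27 assignments meet the threshold.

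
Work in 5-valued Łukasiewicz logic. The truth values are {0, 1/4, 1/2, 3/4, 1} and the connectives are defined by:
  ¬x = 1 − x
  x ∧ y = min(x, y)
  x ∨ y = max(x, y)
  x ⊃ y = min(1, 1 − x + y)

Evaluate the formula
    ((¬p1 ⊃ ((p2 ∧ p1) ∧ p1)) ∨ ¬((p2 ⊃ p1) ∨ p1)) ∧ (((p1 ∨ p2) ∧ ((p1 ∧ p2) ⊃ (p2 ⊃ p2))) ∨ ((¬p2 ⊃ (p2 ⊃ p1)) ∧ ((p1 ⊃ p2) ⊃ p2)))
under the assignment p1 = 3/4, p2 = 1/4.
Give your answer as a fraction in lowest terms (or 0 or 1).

¬p1 = ¬3/4 = 1/4
p2 ∧ p1 = 1/4 ∧ 3/4 = 1/4
(p2 ∧ p1) ∧ p1 = 1/4 ∧ 3/4 = 1/4
¬p1 ⊃ ((p2 ∧ p1) ∧ p1) = 1/4 ⊃ 1/4 = 1
p2 ⊃ p1 = 1/4 ⊃ 3/4 = 1
(p2 ⊃ p1) ∨ p1 = 1 ∨ 3/4 = 1
¬((p2 ⊃ p1) ∨ p1) = ¬1 = 0
(¬p1 ⊃ ((p2 ∧ p1) ∧ p1)) ∨ ¬((p2 ⊃ p1) ∨ p1) = 1 ∨ 0 = 1
p1 ∨ p2 = 3/4 ∨ 1/4 = 3/4
p1 ∧ p2 = 3/4 ∧ 1/4 = 1/4
p2 ⊃ p2 = 1/4 ⊃ 1/4 = 1
(p1 ∧ p2) ⊃ (p2 ⊃ p2) = 1/4 ⊃ 1 = 1
(p1 ∨ p2) ∧ ((p1 ∧ p2) ⊃ (p2 ⊃ p2)) = 3/4 ∧ 1 = 3/4
¬p2 = ¬1/4 = 3/4
p2 ⊃ p1 = 1/4 ⊃ 3/4 = 1
¬p2 ⊃ (p2 ⊃ p1) = 3/4 ⊃ 1 = 1
p1 ⊃ p2 = 3/4 ⊃ 1/4 = 1/2
(p1 ⊃ p2) ⊃ p2 = 1/2 ⊃ 1/4 = 3/4
(¬p2 ⊃ (p2 ⊃ p1)) ∧ ((p1 ⊃ p2) ⊃ p2) = 1 ∧ 3/4 = 3/4
((p1 ∨ p2) ∧ ((p1 ∧ p2) ⊃ (p2 ⊃ p2))) ∨ ((¬p2 ⊃ (p2 ⊃ p1)) ∧ ((p1 ⊃ p2) ⊃ p2)) = 3/4 ∨ 3/4 = 3/4
((¬p1 ⊃ ((p2 ∧ p1) ∧ p1)) ∨ ¬((p2 ⊃ p1) ∨ p1)) ∧ (((p1 ∨ p2) ∧ ((p1 ∧ p2) ⊃ (p2 ⊃ p2))) ∨ ((¬p2 ⊃ (p2 ⊃ p1)) ∧ ((p1 ⊃ p2) ⊃ p2))) = 1 ∧ 3/4 = 3/4

3/4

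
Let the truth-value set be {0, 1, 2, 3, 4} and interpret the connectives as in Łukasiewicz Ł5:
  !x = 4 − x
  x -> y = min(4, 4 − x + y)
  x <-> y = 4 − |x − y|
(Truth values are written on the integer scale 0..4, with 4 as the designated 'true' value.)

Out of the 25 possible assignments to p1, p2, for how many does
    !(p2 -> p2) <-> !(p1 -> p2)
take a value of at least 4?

value 4: 15 assignments (counts)
value 3: 4 assignments
value 2: 3 assignments
value 1: 2 assignments
value 0: 1 assignment
So 15 of the 25 assignments meet the threshold.

15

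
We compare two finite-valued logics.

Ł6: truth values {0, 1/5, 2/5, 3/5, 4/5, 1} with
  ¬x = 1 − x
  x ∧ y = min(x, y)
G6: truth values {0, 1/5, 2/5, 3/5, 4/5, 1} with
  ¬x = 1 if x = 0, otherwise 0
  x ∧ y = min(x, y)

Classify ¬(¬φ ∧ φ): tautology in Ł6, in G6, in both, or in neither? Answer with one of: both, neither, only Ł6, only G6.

In Ł6: at φ = 1/5 the value is 4/5 — not a tautology.
In G6: every assignment gives 1 — tautology.

only G6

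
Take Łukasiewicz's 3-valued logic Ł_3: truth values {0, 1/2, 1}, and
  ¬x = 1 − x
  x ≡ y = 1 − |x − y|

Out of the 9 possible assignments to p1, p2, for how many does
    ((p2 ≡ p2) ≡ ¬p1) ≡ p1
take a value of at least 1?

3

p1 = 0, p2 = 0 ↦ 0  <
p1 = 0, p2 = 1/2 ↦ 0  <
p1 = 0, p2 = 1 ↦ 0  <
p1 = 1/2, p2 = 0 ↦ 1  ≥
p1 = 1/2, p2 = 1/2 ↦ 1  ≥
p1 = 1/2, p2 = 1 ↦ 1  ≥
p1 = 1, p2 = 0 ↦ 0  <
p1 = 1, p2 = 1/2 ↦ 0  <
p1 = 1, p2 = 1 ↦ 0  <
So 3 of the 9 assignments meet the threshold.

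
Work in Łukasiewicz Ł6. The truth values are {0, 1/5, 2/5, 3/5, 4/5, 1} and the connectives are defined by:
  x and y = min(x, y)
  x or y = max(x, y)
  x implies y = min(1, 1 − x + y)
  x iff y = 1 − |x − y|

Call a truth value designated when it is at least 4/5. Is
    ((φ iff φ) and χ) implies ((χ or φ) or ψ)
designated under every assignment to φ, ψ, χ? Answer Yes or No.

Yes

At φ = 0, ψ = 1/5, χ = 1, for instance:
φ iff φ = 0 iff 0 = 1
(φ iff φ) and χ = 1 and 1 = 1
χ or φ = 1 or 0 = 1
(χ or φ) or ψ = 1 or 1/5 = 1
((φ iff φ) and χ) implies ((χ or φ) or ψ) = 1 implies 1 = 1
and checking the remaining 215 assignments likewise gives ≥ 4/5 in every case.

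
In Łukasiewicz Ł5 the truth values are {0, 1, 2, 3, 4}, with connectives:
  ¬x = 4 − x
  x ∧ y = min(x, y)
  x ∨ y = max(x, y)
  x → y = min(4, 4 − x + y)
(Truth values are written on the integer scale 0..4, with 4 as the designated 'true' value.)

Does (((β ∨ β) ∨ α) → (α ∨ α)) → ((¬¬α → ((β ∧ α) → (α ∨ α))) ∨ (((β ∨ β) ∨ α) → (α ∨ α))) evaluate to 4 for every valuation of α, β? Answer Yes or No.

At α = 3, β = 0, for instance:
β ∨ β = 0 ∨ 0 = 0
(β ∨ β) ∨ α = 0 ∨ 3 = 3
α ∨ α = 3 ∨ 3 = 3
((β ∨ β) ∨ α) → (α ∨ α) = 3 → 3 = 4
¬α = ¬3 = 1
¬¬α = ¬1 = 3
β ∧ α = 0 ∧ 3 = 0
α ∨ α = 3 ∨ 3 = 3
(β ∧ α) → (α ∨ α) = 0 → 3 = 4
¬¬α → ((β ∧ α) → (α ∨ α)) = 3 → 4 = 4
(¬¬α → ((β ∧ α) → (α ∨ α))) ∨ (((β ∨ β) ∨ α) → (α ∨ α)) = 4 ∨ 4 = 4
(((β ∨ β) ∨ α) → (α ∨ α)) → ((¬¬α → ((β ∧ α) → (α ∨ α))) ∨ (((β ∨ β) ∨ α) → (α ∨ α))) = 4 → 4 = 4
and checking the remaining 24 assignments likewise gives ≥ 4 in every case.

Yes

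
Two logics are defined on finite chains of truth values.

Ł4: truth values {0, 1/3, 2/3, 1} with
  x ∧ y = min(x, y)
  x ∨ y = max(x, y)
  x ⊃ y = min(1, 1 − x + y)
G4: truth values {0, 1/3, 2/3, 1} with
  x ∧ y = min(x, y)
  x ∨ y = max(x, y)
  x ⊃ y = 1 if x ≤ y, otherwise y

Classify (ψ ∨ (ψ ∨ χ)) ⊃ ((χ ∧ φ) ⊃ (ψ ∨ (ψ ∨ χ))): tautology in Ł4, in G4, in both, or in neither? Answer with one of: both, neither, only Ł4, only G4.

In Ł4: every assignment gives 1 — tautology.
In G4: every assignment gives 1 — tautology.

both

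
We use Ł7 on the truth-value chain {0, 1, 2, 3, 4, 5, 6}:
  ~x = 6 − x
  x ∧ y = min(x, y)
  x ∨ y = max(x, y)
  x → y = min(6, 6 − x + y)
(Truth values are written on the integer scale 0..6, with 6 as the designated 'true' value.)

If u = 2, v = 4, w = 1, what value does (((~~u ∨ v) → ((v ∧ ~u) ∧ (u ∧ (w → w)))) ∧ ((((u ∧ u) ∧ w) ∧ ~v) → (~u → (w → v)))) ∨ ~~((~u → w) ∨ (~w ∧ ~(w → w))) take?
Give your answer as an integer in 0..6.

4

~u = ~2 = 4
~~u = ~4 = 2
~~u ∨ v = 2 ∨ 4 = 4
~u = ~2 = 4
v ∧ ~u = 4 ∧ 4 = 4
w → w = 1 → 1 = 6
u ∧ (w → w) = 2 ∧ 6 = 2
(v ∧ ~u) ∧ (u ∧ (w → w)) = 4 ∧ 2 = 2
(~~u ∨ v) → ((v ∧ ~u) ∧ (u ∧ (w → w))) = 4 → 2 = 4
u ∧ u = 2 ∧ 2 = 2
(u ∧ u) ∧ w = 2 ∧ 1 = 1
~v = ~4 = 2
((u ∧ u) ∧ w) ∧ ~v = 1 ∧ 2 = 1
~u = ~2 = 4
w → v = 1 → 4 = 6
~u → (w → v) = 4 → 6 = 6
(((u ∧ u) ∧ w) ∧ ~v) → (~u → (w → v)) = 1 → 6 = 6
((~~u ∨ v) → ((v ∧ ~u) ∧ (u ∧ (w → w)))) ∧ ((((u ∧ u) ∧ w) ∧ ~v) → (~u → (w → v))) = 4 ∧ 6 = 4
~u = ~2 = 4
~u → w = 4 → 1 = 3
~w = ~1 = 5
w → w = 1 → 1 = 6
~(w → w) = ~6 = 0
~w ∧ ~(w → w) = 5 ∧ 0 = 0
(~u → w) ∨ (~w ∧ ~(w → w)) = 3 ∨ 0 = 3
~((~u → w) ∨ (~w ∧ ~(w → w))) = ~3 = 3
~~((~u → w) ∨ (~w ∧ ~(w → w))) = ~3 = 3
(((~~u ∨ v) → ((v ∧ ~u) ∧ (u ∧ (w → w)))) ∧ ((((u ∧ u) ∧ w) ∧ ~v) → (~u → (w → v)))) ∨ ~~((~u → w) ∨ (~w ∧ ~(w → w))) = 4 ∨ 3 = 4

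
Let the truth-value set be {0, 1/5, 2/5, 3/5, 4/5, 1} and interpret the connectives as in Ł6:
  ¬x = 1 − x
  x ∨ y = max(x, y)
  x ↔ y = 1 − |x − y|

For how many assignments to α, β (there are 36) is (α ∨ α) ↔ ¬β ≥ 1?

6

value 1: 6 assignments (counts)
value 4/5: 10 assignments
value 3/5: 8 assignments
value 2/5: 6 assignments
value 1/5: 4 assignments
value 0: 2 assignments
So 6 of the 36 assignments meet the threshold.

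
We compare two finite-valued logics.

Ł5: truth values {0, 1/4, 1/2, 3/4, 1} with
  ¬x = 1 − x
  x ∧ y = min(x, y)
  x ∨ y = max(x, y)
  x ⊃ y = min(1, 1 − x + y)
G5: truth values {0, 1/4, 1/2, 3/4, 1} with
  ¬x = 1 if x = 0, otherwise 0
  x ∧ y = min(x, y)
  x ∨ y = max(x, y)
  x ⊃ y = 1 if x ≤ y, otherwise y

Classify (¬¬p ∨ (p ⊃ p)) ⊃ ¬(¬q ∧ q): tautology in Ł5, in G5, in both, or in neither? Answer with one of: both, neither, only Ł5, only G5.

only G5

In Ł5: at p = 0, q = 1/4 the value is 3/4 — not a tautology.
In G5: every assignment gives 1 — tautology.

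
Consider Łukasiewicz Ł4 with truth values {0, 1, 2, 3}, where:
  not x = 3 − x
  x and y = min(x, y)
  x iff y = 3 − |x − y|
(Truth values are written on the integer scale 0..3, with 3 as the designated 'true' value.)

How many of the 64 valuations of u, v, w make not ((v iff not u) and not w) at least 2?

44

value 3: 22 assignments (counts)
value 2: 22 assignments (counts)
value 1: 16 assignments
value 0: 4 assignments
So 44 of the 64 assignments meet the threshold.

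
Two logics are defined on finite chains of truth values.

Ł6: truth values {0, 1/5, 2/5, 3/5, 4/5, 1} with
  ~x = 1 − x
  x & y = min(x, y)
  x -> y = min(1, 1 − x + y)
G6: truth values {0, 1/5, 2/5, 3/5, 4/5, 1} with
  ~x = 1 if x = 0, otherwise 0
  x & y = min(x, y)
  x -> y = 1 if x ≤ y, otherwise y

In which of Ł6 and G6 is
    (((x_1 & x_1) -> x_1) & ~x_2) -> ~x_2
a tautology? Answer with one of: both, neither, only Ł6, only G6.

both

In Ł6: every assignment gives 1 — tautology.
In G6: every assignment gives 1 — tautology.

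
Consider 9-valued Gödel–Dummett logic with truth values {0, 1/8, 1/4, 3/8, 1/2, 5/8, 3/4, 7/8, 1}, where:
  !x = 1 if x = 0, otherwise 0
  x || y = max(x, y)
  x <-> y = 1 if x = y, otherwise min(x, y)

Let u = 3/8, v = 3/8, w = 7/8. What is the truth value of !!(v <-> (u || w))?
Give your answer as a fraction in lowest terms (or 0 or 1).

1

u || w = 3/8 || 7/8 = 7/8
v <-> (u || w) = 3/8 <-> 7/8 = 3/8
!(v <-> (u || w)) = !3/8 = 0
!!(v <-> (u || w)) = !0 = 1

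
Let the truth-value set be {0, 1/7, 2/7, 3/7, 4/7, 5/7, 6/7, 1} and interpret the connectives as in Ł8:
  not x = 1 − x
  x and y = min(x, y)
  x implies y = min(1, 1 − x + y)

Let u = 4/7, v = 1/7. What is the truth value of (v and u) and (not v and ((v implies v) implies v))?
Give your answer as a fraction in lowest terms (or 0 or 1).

v and u = 1/7 and 4/7 = 1/7
not v = not 1/7 = 6/7
v implies v = 1/7 implies 1/7 = 1
(v implies v) implies v = 1 implies 1/7 = 1/7
not v and ((v implies v) implies v) = 6/7 and 1/7 = 1/7
(v and u) and (not v and ((v implies v) implies v)) = 1/7 and 1/7 = 1/7

1/7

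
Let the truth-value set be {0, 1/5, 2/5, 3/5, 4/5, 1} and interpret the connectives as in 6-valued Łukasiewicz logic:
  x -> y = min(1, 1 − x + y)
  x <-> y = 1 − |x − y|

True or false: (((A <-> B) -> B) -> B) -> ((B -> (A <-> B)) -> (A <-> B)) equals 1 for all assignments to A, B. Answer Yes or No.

At A = 4/5, B = 1/5, for instance:
A <-> B = 4/5 <-> 1/5 = 2/5
(A <-> B) -> B = 2/5 -> 1/5 = 4/5
((A <-> B) -> B) -> B = 4/5 -> 1/5 = 2/5
B -> (A <-> B) = 1/5 -> 2/5 = 1
(B -> (A <-> B)) -> (A <-> B) = 1 -> 2/5 = 2/5
(((A <-> B) -> B) -> B) -> ((B -> (A <-> B)) -> (A <-> B)) = 2/5 -> 2/5 = 1
and checking the remaining 35 assignments likewise gives ≥ 1 in every case.

Yes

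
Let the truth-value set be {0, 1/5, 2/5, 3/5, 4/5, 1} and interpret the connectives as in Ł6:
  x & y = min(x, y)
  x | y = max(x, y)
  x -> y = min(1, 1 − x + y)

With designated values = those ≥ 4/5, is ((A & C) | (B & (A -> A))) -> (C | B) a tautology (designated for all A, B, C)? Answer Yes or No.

At A = 4/5, B = 1/5, C = 2/5, for instance:
A & C = 4/5 & 2/5 = 2/5
A -> A = 4/5 -> 4/5 = 1
B & (A -> A) = 1/5 & 1 = 1/5
(A & C) | (B & (A -> A)) = 2/5 | 1/5 = 2/5
C | B = 2/5 | 1/5 = 2/5
((A & C) | (B & (A -> A))) -> (C | B) = 2/5 -> 2/5 = 1
and checking the remaining 215 assignments likewise gives ≥ 4/5 in every case.

Yes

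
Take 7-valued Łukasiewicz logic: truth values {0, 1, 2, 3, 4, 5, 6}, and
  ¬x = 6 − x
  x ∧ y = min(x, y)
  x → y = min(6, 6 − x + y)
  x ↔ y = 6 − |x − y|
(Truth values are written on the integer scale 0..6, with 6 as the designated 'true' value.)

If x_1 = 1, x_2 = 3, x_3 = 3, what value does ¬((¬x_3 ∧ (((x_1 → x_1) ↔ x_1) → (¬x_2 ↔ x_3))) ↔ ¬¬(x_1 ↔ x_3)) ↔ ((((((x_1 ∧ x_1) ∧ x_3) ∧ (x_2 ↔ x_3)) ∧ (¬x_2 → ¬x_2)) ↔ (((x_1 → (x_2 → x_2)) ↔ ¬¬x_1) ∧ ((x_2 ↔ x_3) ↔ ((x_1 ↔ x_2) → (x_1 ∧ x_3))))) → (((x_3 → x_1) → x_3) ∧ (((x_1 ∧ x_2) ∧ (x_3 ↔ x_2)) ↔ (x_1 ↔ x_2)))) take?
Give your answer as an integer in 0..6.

¬x_3 = ¬3 = 3
x_1 → x_1 = 1 → 1 = 6
(x_1 → x_1) ↔ x_1 = 6 ↔ 1 = 1
¬x_2 = ¬3 = 3
¬x_2 ↔ x_3 = 3 ↔ 3 = 6
((x_1 → x_1) ↔ x_1) → (¬x_2 ↔ x_3) = 1 → 6 = 6
¬x_3 ∧ (((x_1 → x_1) ↔ x_1) → (¬x_2 ↔ x_3)) = 3 ∧ 6 = 3
x_1 ↔ x_3 = 1 ↔ 3 = 4
¬(x_1 ↔ x_3) = ¬4 = 2
¬¬(x_1 ↔ x_3) = ¬2 = 4
(¬x_3 ∧ (((x_1 → x_1) ↔ x_1) → (¬x_2 ↔ x_3))) ↔ ¬¬(x_1 ↔ x_3) = 3 ↔ 4 = 5
¬((¬x_3 ∧ (((x_1 → x_1) ↔ x_1) → (¬x_2 ↔ x_3))) ↔ ¬¬(x_1 ↔ x_3)) = ¬5 = 1
x_1 ∧ x_1 = 1 ∧ 1 = 1
(x_1 ∧ x_1) ∧ x_3 = 1 ∧ 3 = 1
x_2 ↔ x_3 = 3 ↔ 3 = 6
((x_1 ∧ x_1) ∧ x_3) ∧ (x_2 ↔ x_3) = 1 ∧ 6 = 1
¬x_2 = ¬3 = 3
¬x_2 = ¬3 = 3
¬x_2 → ¬x_2 = 3 → 3 = 6
(((x_1 ∧ x_1) ∧ x_3) ∧ (x_2 ↔ x_3)) ∧ (¬x_2 → ¬x_2) = 1 ∧ 6 = 1
x_2 → x_2 = 3 → 3 = 6
x_1 → (x_2 → x_2) = 1 → 6 = 6
¬x_1 = ¬1 = 5
¬¬x_1 = ¬5 = 1
(x_1 → (x_2 → x_2)) ↔ ¬¬x_1 = 6 ↔ 1 = 1
x_2 ↔ x_3 = 3 ↔ 3 = 6
x_1 ↔ x_2 = 1 ↔ 3 = 4
x_1 ∧ x_3 = 1 ∧ 3 = 1
(x_1 ↔ x_2) → (x_1 ∧ x_3) = 4 → 1 = 3
(x_2 ↔ x_3) ↔ ((x_1 ↔ x_2) → (x_1 ∧ x_3)) = 6 ↔ 3 = 3
((x_1 → (x_2 → x_2)) ↔ ¬¬x_1) ∧ ((x_2 ↔ x_3) ↔ ((x_1 ↔ x_2) → (x_1 ∧ x_3))) = 1 ∧ 3 = 1
((((x_1 ∧ x_1) ∧ x_3) ∧ (x_2 ↔ x_3)) ∧ (¬x_2 → ¬x_2)) ↔ (((x_1 → (x_2 → x_2)) ↔ ¬¬x_1) ∧ ((x_2 ↔ x_3) ↔ ((x_1 ↔ x_2) → (x_1 ∧ x_3)))) = 1 ↔ 1 = 6
x_3 → x_1 = 3 → 1 = 4
(x_3 → x_1) → x_3 = 4 → 3 = 5
x_1 ∧ x_2 = 1 ∧ 3 = 1
x_3 ↔ x_2 = 3 ↔ 3 = 6
(x_1 ∧ x_2) ∧ (x_3 ↔ x_2) = 1 ∧ 6 = 1
x_1 ↔ x_2 = 1 ↔ 3 = 4
((x_1 ∧ x_2) ∧ (x_3 ↔ x_2)) ↔ (x_1 ↔ x_2) = 1 ↔ 4 = 3
((x_3 → x_1) → x_3) ∧ (((x_1 ∧ x_2) ∧ (x_3 ↔ x_2)) ↔ (x_1 ↔ x_2)) = 5 ∧ 3 = 3
(((((x_1 ∧ x_1) ∧ x_3) ∧ (x_2 ↔ x_3)) ∧ (¬x_2 → ¬x_2)) ↔ (((x_1 → (x_2 → x_2)) ↔ ¬¬x_1) ∧ ((x_2 ↔ x_3) ↔ ((x_1 ↔ x_2) → (x_1 ∧ x_3))))) → (((x_3 → x_1) → x_3) ∧ (((x_1 ∧ x_2) ∧ (x_3 ↔ x_2)) ↔ (x_1 ↔ x_2))) = 6 → 3 = 3
¬((¬x_3 ∧ (((x_1 → x_1) ↔ x_1) → (¬x_2 ↔ x_3))) ↔ ¬¬(x_1 ↔ x_3)) ↔ ((((((x_1 ∧ x_1) ∧ x_3) ∧ (x_2 ↔ x_3)) ∧ (¬x_2 → ¬x_2)) ↔ (((x_1 → (x_2 → x_2)) ↔ ¬¬x_1) ∧ ((x_2 ↔ x_3) ↔ ((x_1 ↔ x_2) → (x_1 ∧ x_3))))) → (((x_3 → x_1) → x_3) ∧ (((x_1 ∧ x_2) ∧ (x_3 ↔ x_2)) ↔ (x_1 ↔ x_2)))) = 1 ↔ 3 = 4

4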